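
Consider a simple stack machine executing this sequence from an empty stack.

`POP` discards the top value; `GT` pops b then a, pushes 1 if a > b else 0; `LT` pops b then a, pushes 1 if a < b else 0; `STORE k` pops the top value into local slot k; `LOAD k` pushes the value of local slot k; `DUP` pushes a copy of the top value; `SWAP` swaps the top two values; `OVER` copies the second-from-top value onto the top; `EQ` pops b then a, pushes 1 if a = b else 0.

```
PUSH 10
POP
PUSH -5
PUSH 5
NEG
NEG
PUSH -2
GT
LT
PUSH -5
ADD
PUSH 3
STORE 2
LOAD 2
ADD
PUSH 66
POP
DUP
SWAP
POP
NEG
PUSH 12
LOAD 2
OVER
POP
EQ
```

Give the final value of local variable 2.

3

PUSH 10 -> [10]
POP     -> []
PUSH -5 -> [-5]
PUSH 5  -> [-5, 5]
NEG     -> [-5, -5]
NEG     -> [-5, 5]
PUSH -2 -> [-5, 5, -2]
GT      -> [-5, 1]
LT      -> [1]
PUSH -5 -> [1, -5]
ADD     -> [-4]
PUSH 3  -> [-4, 3]
STORE 2 -> [-4]
LOAD 2  -> [-4, 3]
ADD     -> [-1]
PUSH 66 -> [-1, 66]
POP     -> [-1]
DUP     -> [-1, -1]
SWAP    -> [-1, -1]
POP     -> [-1]
NEG     -> [1]
PUSH 12 -> [1, 12]
LOAD 2  -> [1, 12, 3]
OVER    -> [1, 12, 3, 12]
POP     -> [1, 12, 3]
EQ      -> [1, 0]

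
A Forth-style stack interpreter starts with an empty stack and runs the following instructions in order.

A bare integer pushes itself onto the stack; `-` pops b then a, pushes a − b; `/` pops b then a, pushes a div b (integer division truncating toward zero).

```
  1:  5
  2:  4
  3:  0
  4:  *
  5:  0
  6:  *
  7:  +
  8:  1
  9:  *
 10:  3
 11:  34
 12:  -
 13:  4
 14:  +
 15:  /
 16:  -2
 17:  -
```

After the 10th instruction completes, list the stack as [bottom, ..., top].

5 → 5
4 → 5 4
0 → 5 4 0
* → 5 0
0 → 5 0 0
* → 5 0
+ → 5
1 → 5 1
* → 5
3 → 5 3

[5, 3]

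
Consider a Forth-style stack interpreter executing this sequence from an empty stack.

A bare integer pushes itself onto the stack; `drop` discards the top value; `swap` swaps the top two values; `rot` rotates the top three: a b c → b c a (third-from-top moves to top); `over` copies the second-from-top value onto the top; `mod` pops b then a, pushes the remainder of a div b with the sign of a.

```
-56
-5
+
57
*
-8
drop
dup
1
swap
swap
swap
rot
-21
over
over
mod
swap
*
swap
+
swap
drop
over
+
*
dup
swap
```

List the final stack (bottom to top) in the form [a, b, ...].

-56  -> -56
-5   -> -56 -5
+    -> -61
57   -> -61 57
*    -> -3477
-8   -> -3477 -8
drop -> -3477
dup  -> -3477 -3477
1    -> -3477 -3477 1
swap -> -3477 1 -3477
swap -> -3477 -3477 1
swap -> -3477 1 -3477
rot  -> 1 -3477 -3477
-21  -> 1 -3477 -3477 -21
over -> 1 -3477 -3477 -21 -3477
over -> 1 -3477 -3477 -21 -3477 -21
mod  -> 1 -3477 -3477 -21 -12
swap -> 1 -3477 -3477 -12 -21
*    -> 1 -3477 -3477 252
swap -> 1 -3477 252 -3477
+    -> 1 -3477 -3225
swap -> 1 -3225 -3477
drop -> 1 -3225
over -> 1 -3225 1
+    -> 1 -3224
*    -> -3224
dup  -> -3224 -3224
swap -> -3224 -3224

[-3224, -3224]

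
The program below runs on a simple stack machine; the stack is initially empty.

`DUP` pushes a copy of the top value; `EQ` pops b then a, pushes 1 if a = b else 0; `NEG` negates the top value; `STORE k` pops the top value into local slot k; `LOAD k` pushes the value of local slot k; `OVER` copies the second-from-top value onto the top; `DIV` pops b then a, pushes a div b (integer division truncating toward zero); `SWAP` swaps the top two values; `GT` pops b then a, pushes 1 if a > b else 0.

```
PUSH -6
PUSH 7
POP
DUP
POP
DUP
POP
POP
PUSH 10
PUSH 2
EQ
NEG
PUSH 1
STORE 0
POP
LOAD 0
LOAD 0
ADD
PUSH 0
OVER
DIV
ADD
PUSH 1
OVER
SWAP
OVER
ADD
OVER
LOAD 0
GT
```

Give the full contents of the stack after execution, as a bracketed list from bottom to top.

PUSH -6 -> [-6]
PUSH 7  -> [-6, 7]
POP     -> [-6]
DUP     -> [-6, -6]
POP     -> [-6]
DUP     -> [-6, -6]
POP     -> [-6]
POP     -> []
PUSH 10 -> [10]
PUSH 2  -> [10, 2]
EQ      -> [0]
NEG     -> [0]
PUSH 1  -> [0, 1]
STORE 0 -> [0]
POP     -> []
LOAD 0  -> [1]
LOAD 0  -> [1, 1]
ADD     -> [2]
PUSH 0  -> [2, 0]
OVER    -> [2, 0, 2]
DIV     -> [2, 0]
ADD     -> [2]
PUSH 1  -> [2, 1]
OVER    -> [2, 1, 2]
SWAP    -> [2, 2, 1]
OVER    -> [2, 2, 1, 2]
ADD     -> [2, 2, 3]
OVER    -> [2, 2, 3, 2]
LOAD 0  -> [2, 2, 3, 2, 1]
GT      -> [2, 2, 3, 1]

[2, 2, 3, 1]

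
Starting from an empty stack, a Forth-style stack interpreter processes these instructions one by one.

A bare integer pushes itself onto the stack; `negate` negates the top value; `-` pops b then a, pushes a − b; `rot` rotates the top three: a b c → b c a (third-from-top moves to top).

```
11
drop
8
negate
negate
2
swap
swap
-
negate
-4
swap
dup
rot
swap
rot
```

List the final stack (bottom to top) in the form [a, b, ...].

11      11
drop    (empty)
8       8
negate  -8
negate  8
2       8 2
swap    2 8
swap    8 2
-       6
negate  -6
-4      -6 -4
swap    -4 -6
dup     -4 -6 -6
rot     -6 -6 -4
swap    -6 -4 -6
rot     -4 -6 -6

[-4, -6, -6]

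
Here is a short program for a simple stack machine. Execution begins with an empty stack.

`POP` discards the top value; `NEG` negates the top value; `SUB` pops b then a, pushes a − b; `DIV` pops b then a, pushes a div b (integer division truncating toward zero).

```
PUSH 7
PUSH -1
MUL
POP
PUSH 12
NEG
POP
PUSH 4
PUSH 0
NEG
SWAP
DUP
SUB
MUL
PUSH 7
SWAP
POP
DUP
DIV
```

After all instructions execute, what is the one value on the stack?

1

PUSH 7  → [7]
PUSH -1 → [7, -1]
MUL     → [-7]
POP     → []
PUSH 12 → [12]
NEG     → [-12]
POP     → []
PUSH 4  → [4]
PUSH 0  → [4, 0]
NEG     → [4, 0]
SWAP    → [0, 4]
DUP     → [0, 4, 4]
SUB     → [0, 0]
MUL     → [0]
PUSH 7  → [0, 7]
SWAP    → [7, 0]
POP     → [7]
DUP     → [7, 7]
DIV     → [1]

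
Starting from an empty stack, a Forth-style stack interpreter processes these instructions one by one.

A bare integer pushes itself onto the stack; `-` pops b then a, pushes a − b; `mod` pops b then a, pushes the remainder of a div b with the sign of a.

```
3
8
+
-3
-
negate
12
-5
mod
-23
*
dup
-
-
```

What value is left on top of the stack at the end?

3      : [3]
8      : [3, 8]
+      : [11]
-3     : [11, -3]
-      : [14]
negate : [-14]
12     : [-14, 12]
-5     : [-14, 12, -5]
mod    : [-14, 2]
-23    : [-14, 2, -23]
*      : [-14, -46]
dup    : [-14, -46, -46]
-      : [-14, 0]
-      : [-14]

-14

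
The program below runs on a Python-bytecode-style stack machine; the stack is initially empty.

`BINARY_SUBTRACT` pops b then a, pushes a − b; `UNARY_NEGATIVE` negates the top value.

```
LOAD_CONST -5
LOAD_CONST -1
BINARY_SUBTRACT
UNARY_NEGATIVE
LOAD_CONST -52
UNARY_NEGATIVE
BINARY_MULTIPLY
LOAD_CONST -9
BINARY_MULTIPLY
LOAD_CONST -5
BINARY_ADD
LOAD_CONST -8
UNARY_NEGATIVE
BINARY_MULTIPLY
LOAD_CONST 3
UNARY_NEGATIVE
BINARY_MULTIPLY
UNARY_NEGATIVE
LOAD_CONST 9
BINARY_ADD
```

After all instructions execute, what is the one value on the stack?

-45039

LOAD_CONST -5    [-5]
LOAD_CONST -1    [-5, -1]
BINARY_SUBTRACT  [-4]
UNARY_NEGATIVE   [4]
LOAD_CONST -52   [4, -52]
UNARY_NEGATIVE   [4, 52]
BINARY_MULTIPLY  [208]
LOAD_CONST -9    [208, -9]
BINARY_MULTIPLY  [-1872]
LOAD_CONST -5    [-1872, -5]
BINARY_ADD       [-1877]
LOAD_CONST -8    [-1877, -8]
UNARY_NEGATIVE   [-1877, 8]
BINARY_MULTIPLY  [-15016]
LOAD_CONST 3     [-15016, 3]
UNARY_NEGATIVE   [-15016, -3]
BINARY_MULTIPLY  [45048]
UNARY_NEGATIVE   [-45048]
LOAD_CONST 9     [-45048, 9]
BINARY_ADD       [-45039]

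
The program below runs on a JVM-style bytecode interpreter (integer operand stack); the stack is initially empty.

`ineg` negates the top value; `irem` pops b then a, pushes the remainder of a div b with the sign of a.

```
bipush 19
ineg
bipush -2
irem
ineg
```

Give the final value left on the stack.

bipush 19 -> 19
ineg      -> -19
bipush -2 -> -19 -2
irem      -> -1
ineg      -> 1

1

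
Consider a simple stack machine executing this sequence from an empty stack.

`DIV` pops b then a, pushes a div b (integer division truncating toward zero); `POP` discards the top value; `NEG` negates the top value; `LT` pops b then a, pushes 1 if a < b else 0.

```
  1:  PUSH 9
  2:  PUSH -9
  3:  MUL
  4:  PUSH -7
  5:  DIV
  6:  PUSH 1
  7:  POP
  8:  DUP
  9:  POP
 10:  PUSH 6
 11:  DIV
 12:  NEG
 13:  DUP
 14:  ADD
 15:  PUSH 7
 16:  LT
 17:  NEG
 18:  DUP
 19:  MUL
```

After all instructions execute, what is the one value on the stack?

1

PUSH 9   [9]
PUSH -9  [9, -9]
MUL      [-81]
PUSH -7  [-81, -7]
DIV      [11]
PUSH 1   [11, 1]
POP      [11]
DUP      [11, 11]
POP      [11]
PUSH 6   [11, 6]
DIV      [1]
NEG      [-1]
DUP      [-1, -1]
ADD      [-2]
PUSH 7   [-2, 7]
LT       [1]
NEG      [-1]
DUP      [-1, -1]
MUL      [1]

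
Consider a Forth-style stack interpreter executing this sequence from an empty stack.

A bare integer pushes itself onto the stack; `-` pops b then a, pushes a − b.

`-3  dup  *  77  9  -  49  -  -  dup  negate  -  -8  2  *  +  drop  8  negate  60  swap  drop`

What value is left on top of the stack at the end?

-3     : [-3]
dup    : [-3, -3]
*      : [9]
77     : [9, 77]
9      : [9, 77, 9]
-      : [9, 68]
49     : [9, 68, 49]
-      : [9, 19]
-      : [-10]
dup    : [-10, -10]
negate : [-10, 10]
-      : [-20]
-8     : [-20, -8]
2      : [-20, -8, 2]
*      : [-20, -16]
+      : [-36]
drop   : []
8      : [8]
negate : [-8]
60     : [-8, 60]
swap   : [60, -8]
drop   : [60]

60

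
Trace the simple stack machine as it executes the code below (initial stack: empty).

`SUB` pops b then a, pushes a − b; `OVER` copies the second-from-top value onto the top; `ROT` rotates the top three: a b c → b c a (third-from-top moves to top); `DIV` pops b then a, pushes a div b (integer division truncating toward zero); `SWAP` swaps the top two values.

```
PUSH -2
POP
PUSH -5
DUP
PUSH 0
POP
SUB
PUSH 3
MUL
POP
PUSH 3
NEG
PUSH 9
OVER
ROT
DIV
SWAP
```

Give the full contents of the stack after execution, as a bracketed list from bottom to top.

PUSH -2 → -2
POP     → (empty)
PUSH -5 → -5
DUP     → -5 -5
PUSH 0  → -5 -5 0
POP     → -5 -5
SUB     → 0
PUSH 3  → 0 3
MUL     → 0
POP     → (empty)
PUSH 3  → 3
NEG     → -3
PUSH 9  → -3 9
OVER    → -3 9 -3
ROT     → 9 -3 -3
DIV     → 9 1
SWAP    → 1 9

[1, 9]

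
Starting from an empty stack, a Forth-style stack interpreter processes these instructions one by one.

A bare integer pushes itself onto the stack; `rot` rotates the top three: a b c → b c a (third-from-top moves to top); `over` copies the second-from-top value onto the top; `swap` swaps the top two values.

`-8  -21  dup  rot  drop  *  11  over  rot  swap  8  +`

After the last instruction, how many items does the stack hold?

-8   → [-8]
-21  → [-8, -21]
dup  → [-8, -21, -21]
rot  → [-21, -21, -8]
drop → [-21, -21]
*    → [441]
11   → [441, 11]
over → [441, 11, 441]
rot  → [11, 441, 441]
swap → [11, 441, 441]
8    → [11, 441, 441, 8]
+    → [11, 441, 449]

3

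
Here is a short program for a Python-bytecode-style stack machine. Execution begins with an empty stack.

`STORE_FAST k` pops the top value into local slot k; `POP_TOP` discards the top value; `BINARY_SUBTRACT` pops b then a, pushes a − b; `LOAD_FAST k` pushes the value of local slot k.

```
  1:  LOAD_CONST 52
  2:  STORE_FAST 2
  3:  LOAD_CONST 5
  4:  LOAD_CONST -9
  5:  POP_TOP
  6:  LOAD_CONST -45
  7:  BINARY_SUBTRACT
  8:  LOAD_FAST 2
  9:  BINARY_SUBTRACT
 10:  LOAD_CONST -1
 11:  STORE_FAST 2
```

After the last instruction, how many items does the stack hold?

1

LOAD_CONST 52    [52]
STORE_FAST 2     []
LOAD_CONST 5     [5]
LOAD_CONST -9    [5, -9]
POP_TOP          [5]
LOAD_CONST -45   [5, -45]
BINARY_SUBTRACT  [50]
LOAD_FAST 2      [50, 52]
BINARY_SUBTRACT  [-2]
LOAD_CONST -1    [-2, -1]
STORE_FAST 2     [-2]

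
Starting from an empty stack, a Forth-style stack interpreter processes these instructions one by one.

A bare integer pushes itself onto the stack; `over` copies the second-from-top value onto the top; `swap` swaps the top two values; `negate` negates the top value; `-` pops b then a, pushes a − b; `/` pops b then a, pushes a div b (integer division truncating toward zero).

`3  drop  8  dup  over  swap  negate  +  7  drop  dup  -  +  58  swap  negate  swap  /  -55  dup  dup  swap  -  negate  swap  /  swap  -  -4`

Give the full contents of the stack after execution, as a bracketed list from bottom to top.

3      : 3
drop   : (empty)
8      : 8
dup    : 8 8
over   : 8 8 8
swap   : 8 8 8
negate : 8 8 -8
+      : 8 0
7      : 8 0 7
drop   : 8 0
dup    : 8 0 0
-      : 8 0
+      : 8
58     : 8 58
swap   : 58 8
negate : 58 -8
swap   : -8 58
/      : 0
-55    : 0 -55
dup    : 0 -55 -55
dup    : 0 -55 -55 -55
swap   : 0 -55 -55 -55
-      : 0 -55 0
negate : 0 -55 0
swap   : 0 0 -55
/      : 0 0
swap   : 0 0
-      : 0
-4     : 0 -4

[0, -4]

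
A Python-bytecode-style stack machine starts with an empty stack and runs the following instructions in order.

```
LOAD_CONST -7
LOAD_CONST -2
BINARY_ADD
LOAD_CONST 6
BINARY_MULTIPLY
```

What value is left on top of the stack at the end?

LOAD_CONST -7   -> -7
LOAD_CONST -2   -> -7 -2
BINARY_ADD      -> -9
LOAD_CONST 6    -> -9 6
BINARY_MULTIPLY -> -54

-54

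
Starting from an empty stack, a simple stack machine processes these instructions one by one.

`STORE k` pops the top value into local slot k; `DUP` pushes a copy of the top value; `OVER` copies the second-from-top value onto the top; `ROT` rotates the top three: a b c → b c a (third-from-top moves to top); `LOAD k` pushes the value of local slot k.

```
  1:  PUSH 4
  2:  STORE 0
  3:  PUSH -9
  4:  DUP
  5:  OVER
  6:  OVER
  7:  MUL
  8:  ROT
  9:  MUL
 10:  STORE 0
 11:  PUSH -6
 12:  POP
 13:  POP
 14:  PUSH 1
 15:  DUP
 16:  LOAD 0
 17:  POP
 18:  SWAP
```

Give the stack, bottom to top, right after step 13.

[]

PUSH 4   4
STORE 0  (empty)
PUSH -9  -9
DUP      -9 -9
OVER     -9 -9 -9
OVER     -9 -9 -9 -9
MUL      -9 -9 81
ROT      -9 81 -9
MUL      -9 -729
STORE 0  -9
PUSH -6  -9 -6
POP      -9
POP      (empty)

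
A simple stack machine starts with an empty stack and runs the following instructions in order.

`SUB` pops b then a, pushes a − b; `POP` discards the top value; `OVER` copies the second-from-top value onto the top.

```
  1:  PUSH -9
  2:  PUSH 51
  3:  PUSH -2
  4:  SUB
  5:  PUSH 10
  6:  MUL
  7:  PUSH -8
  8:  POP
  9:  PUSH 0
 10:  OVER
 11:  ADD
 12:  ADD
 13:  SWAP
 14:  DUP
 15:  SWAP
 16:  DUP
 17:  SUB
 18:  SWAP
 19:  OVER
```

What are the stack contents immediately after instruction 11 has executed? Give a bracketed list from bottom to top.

PUSH -9 -> [-9]
PUSH 51 -> [-9, 51]
PUSH -2 -> [-9, 51, -2]
SUB     -> [-9, 53]
PUSH 10 -> [-9, 53, 10]
MUL     -> [-9, 530]
PUSH -8 -> [-9, 530, -8]
POP     -> [-9, 530]
PUSH 0  -> [-9, 530, 0]
OVER    -> [-9, 530, 0, 530]
ADD     -> [-9, 530, 530]

[-9, 530, 530]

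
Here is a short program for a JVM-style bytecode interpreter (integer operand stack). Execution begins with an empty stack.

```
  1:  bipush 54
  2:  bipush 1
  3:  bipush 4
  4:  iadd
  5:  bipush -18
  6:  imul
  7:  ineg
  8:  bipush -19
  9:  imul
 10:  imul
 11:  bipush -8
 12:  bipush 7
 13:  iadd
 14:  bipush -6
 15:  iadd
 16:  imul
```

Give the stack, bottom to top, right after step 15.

[-92340, -7]

bipush 54  → 54
bipush 1   → 54 1
bipush 4   → 54 1 4
iadd       → 54 5
bipush -18 → 54 5 -18
imul       → 54 -90
ineg       → 54 90
bipush -19 → 54 90 -19
imul       → 54 -1710
imul       → -92340
bipush -8  → -92340 -8
bipush 7   → -92340 -8 7
iadd       → -92340 -1
bipush -6  → -92340 -1 -6
iadd       → -92340 -7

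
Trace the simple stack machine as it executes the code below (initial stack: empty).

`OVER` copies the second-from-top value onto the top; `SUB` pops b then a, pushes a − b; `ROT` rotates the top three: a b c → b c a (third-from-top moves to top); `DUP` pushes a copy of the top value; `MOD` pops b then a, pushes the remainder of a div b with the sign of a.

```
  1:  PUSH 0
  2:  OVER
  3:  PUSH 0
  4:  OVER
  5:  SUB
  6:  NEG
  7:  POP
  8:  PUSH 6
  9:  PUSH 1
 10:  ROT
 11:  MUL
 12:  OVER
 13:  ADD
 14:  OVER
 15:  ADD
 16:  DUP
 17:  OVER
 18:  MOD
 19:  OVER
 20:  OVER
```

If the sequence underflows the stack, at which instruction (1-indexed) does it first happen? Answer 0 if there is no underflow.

2

PUSH 0  [0]
OVER  — needs 2 operands, stack has 1 → underflow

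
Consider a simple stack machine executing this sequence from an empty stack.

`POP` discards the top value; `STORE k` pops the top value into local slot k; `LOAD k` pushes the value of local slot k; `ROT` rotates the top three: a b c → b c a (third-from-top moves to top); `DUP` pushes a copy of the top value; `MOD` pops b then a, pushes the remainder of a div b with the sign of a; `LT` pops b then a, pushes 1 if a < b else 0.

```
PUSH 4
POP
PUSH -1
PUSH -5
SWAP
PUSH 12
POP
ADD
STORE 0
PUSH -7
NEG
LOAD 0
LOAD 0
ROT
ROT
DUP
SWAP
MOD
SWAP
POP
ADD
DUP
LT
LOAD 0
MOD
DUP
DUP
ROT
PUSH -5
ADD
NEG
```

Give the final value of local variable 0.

PUSH 4   4
POP      (empty)
PUSH -1  -1
PUSH -5  -1 -5
SWAP     -5 -1
PUSH 12  -5 -1 12
POP      -5 -1
ADD      -6
STORE 0  (empty)
PUSH -7  -7
NEG      7
LOAD 0   7 -6
LOAD 0   7 -6 -6
ROT      -6 -6 7
ROT      -6 7 -6
DUP      -6 7 -6 -6
SWAP     -6 7 -6 -6
MOD      -6 7 0
SWAP     -6 0 7
POP      -6 0
ADD      -6
DUP      -6 -6
LT       0
LOAD 0   0 -6
MOD      0
DUP      0 0
DUP      0 0 0
ROT      0 0 0
PUSH -5  0 0 0 -5
ADD      0 0 -5
NEG      0 0 5

-6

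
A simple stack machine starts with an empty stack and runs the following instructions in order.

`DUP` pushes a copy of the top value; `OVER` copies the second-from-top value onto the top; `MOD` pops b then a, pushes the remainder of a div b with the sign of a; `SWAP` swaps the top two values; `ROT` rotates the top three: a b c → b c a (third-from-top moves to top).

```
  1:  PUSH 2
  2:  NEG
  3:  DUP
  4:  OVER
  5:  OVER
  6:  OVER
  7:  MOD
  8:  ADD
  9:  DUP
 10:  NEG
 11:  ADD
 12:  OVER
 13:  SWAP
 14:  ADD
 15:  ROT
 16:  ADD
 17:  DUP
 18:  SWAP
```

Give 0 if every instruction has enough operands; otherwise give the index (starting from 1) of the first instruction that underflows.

PUSH 2 -> [2]
NEG    -> [-2]
DUP    -> [-2, -2]
OVER   -> [-2, -2, -2]
OVER   -> [-2, -2, -2, -2]
OVER   -> [-2, -2, -2, -2, -2]
MOD    -> [-2, -2, -2, 0]
ADD    -> [-2, -2, -2]
DUP    -> [-2, -2, -2, -2]
NEG    -> [-2, -2, -2, 2]
ADD    -> [-2, -2, 0]
OVER   -> [-2, -2, 0, -2]
SWAP   -> [-2, -2, -2, 0]
ADD    -> [-2, -2, -2]
ROT    -> [-2, -2, -2]
ADD    -> [-2, -4]
DUP    -> [-2, -4, -4]
SWAP   -> [-2, -4, -4]

0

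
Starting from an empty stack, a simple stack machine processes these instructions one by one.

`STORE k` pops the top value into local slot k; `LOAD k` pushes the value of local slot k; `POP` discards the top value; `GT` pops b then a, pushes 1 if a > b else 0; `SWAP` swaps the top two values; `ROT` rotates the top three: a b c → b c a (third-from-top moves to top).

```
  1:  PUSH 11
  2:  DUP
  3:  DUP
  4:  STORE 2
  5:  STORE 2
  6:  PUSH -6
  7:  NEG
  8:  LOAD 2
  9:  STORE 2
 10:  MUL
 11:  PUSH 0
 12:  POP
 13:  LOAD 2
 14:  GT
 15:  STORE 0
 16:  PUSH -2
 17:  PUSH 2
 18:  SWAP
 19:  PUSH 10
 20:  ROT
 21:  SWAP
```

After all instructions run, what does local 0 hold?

PUSH 11 -> 11
DUP     -> 11 11
DUP     -> 11 11 11
STORE 2 -> 11 11
STORE 2 -> 11
PUSH -6 -> 11 -6
NEG     -> 11 6
LOAD 2  -> 11 6 11
STORE 2 -> 11 6
MUL     -> 66
PUSH 0  -> 66 0
POP     -> 66
LOAD 2  -> 66 11
GT      -> 1
STORE 0 -> (empty)
PUSH -2 -> -2
PUSH 2  -> -2 2
SWAP    -> 2 -2
PUSH 10 -> 2 -2 10
ROT     -> -2 10 2
SWAP    -> -2 2 10

1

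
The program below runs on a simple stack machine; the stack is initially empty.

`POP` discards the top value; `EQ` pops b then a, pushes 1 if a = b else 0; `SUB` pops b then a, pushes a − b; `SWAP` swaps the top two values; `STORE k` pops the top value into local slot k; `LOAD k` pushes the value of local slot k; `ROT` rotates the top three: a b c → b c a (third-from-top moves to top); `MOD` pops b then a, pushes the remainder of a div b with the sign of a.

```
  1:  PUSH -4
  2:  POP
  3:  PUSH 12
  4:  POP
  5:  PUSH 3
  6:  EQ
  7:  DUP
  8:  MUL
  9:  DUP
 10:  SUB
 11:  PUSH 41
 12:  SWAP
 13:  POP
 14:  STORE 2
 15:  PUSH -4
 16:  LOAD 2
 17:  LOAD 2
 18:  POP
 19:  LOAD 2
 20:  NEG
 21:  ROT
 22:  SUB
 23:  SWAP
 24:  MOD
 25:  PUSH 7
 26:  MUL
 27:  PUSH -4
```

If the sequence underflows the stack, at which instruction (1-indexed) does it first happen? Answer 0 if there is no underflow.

6

PUSH -4  [-4]
POP      []
PUSH 12  [12]
POP      []
PUSH 3   [3]
EQ  — needs 2 operands, stack has 1 → underflow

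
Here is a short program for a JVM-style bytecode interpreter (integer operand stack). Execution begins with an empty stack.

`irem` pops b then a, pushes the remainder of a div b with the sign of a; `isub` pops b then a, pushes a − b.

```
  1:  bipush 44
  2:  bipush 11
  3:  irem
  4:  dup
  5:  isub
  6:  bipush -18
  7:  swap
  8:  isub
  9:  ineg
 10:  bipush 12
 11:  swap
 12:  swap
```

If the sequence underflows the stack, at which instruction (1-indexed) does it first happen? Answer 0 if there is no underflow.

bipush 44  -> [44]
bipush 11  -> [44, 11]
irem       -> [0]
dup        -> [0, 0]
isub       -> [0]
bipush -18 -> [0, -18]
swap       -> [-18, 0]
isub       -> [-18]
ineg       -> [18]
bipush 12  -> [18, 12]
swap       -> [12, 18]
swap       -> [18, 12]

0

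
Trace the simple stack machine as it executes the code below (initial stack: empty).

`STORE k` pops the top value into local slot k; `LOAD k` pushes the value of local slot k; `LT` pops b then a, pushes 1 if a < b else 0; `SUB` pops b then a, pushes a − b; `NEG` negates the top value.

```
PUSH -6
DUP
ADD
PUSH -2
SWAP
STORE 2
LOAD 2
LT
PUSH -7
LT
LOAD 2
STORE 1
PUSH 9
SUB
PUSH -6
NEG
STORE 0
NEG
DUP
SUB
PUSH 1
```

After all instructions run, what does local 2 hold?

PUSH -6 : [-6]
DUP     : [-6, -6]
ADD     : [-12]
PUSH -2 : [-12, -2]
SWAP    : [-2, -12]
STORE 2 : [-2]
LOAD 2  : [-2, -12]
LT      : [0]
PUSH -7 : [0, -7]
LT      : [0]
LOAD 2  : [0, -12]
STORE 1 : [0]
PUSH 9  : [0, 9]
SUB     : [-9]
PUSH -6 : [-9, -6]
NEG     : [-9, 6]
STORE 0 : [-9]
NEG     : [9]
DUP     : [9, 9]
SUB     : [0]
PUSH 1  : [0, 1]

-12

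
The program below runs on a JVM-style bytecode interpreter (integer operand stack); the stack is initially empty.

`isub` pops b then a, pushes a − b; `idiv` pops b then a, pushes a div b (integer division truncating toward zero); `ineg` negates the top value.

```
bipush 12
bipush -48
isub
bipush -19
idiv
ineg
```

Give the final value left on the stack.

bipush 12  : [12]
bipush -48 : [12, -48]
isub       : [60]
bipush -19 : [60, -19]
idiv       : [-3]
ineg       : [3]

3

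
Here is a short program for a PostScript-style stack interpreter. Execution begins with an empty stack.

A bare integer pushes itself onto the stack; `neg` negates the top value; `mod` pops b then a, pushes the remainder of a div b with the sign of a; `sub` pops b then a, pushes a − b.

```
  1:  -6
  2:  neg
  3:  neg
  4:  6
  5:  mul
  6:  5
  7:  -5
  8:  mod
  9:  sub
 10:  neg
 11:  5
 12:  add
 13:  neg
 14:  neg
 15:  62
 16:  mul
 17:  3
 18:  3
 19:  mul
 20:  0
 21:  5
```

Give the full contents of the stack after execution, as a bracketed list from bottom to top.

-6  → [-6]
neg → [6]
neg → [-6]
6   → [-6, 6]
mul → [-36]
5   → [-36, 5]
-5  → [-36, 5, -5]
mod → [-36, 0]
sub → [-36]
neg → [36]
5   → [36, 5]
add → [41]
neg → [-41]
neg → [41]
62  → [41, 62]
mul → [2542]
3   → [2542, 3]
3   → [2542, 3, 3]
mul → [2542, 9]
0   → [2542, 9, 0]
5   → [2542, 9, 0, 5]

[2542, 9, 0, 5]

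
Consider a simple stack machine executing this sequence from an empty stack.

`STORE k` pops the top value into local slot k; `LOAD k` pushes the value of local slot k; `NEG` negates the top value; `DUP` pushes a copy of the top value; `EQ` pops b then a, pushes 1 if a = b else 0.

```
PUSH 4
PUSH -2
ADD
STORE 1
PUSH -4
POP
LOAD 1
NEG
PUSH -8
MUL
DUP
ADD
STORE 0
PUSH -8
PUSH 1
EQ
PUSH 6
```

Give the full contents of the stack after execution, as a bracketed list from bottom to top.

[0, 6]

PUSH 4  → 4
PUSH -2 → 4 -2
ADD     → 2
STORE 1 → (empty)
PUSH -4 → -4
POP     → (empty)
LOAD 1  → 2
NEG     → -2
PUSH -8 → -2 -8
MUL     → 16
DUP     → 16 16
ADD     → 32
STORE 0 → (empty)
PUSH -8 → -8
PUSH 1  → -8 1
EQ      → 0
PUSH 6  → 0 6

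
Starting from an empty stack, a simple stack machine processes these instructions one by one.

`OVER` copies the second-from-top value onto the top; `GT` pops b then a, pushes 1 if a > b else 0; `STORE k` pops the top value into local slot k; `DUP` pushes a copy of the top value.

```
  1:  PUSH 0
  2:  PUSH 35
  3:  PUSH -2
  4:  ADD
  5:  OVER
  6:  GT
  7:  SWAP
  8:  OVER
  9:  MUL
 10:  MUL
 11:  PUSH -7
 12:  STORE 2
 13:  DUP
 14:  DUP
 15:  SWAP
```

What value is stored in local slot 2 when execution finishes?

PUSH 0  -> [0]
PUSH 35 -> [0, 35]
PUSH -2 -> [0, 35, -2]
ADD     -> [0, 33]
OVER    -> [0, 33, 0]
GT      -> [0, 1]
SWAP    -> [1, 0]
OVER    -> [1, 0, 1]
MUL     -> [1, 0]
MUL     -> [0]
PUSH -7 -> [0, -7]
STORE 2 -> [0]
DUP     -> [0, 0]
DUP     -> [0, 0, 0]
SWAP    -> [0, 0, 0]

-7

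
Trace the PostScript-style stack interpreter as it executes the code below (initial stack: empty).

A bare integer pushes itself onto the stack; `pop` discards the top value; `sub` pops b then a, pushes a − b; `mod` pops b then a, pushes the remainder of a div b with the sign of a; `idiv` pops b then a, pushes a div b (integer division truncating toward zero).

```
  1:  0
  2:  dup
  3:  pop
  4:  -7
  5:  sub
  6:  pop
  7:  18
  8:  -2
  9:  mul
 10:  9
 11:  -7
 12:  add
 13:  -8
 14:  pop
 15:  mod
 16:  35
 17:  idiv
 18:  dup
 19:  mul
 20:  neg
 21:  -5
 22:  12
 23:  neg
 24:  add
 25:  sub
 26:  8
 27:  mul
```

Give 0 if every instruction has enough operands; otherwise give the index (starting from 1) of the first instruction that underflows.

0

0    : 0
dup  : 0 0
pop  : 0
-7   : 0 -7
sub  : 7
pop  : (empty)
18   : 18
-2   : 18 -2
mul  : -36
9    : -36 9
-7   : -36 9 -7
add  : -36 2
-8   : -36 2 -8
pop  : -36 2
mod  : 0
35   : 0 35
idiv : 0
dup  : 0 0
mul  : 0
neg  : 0
-5   : 0 -5
12   : 0 -5 12
neg  : 0 -5 -12
add  : 0 -17
sub  : 17
8    : 17 8
mul  : 136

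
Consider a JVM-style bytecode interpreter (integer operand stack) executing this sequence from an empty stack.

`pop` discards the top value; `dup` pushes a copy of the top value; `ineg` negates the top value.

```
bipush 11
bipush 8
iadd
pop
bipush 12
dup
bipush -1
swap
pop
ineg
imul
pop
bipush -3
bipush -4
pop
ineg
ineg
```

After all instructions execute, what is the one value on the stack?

-3

bipush 11  11
bipush 8   11 8
iadd       19
pop        (empty)
bipush 12  12
dup        12 12
bipush -1  12 12 -1
swap       12 -1 12
pop        12 -1
ineg       12 1
imul       12
pop        (empty)
bipush -3  -3
bipush -4  -3 -4
pop        -3
ineg       3
ineg       -3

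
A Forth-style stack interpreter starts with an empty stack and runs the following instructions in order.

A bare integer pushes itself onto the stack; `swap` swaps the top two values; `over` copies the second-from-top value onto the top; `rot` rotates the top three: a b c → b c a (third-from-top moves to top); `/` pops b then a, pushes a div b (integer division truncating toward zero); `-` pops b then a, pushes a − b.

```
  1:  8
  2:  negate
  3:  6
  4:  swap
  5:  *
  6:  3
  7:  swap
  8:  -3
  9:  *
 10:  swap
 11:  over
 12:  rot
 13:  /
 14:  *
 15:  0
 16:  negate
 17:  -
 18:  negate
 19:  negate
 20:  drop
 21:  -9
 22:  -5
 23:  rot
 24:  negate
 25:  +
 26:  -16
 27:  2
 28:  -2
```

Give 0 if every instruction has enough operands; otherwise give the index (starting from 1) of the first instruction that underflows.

23

8      → [8]
negate → [-8]
6      → [-8, 6]
swap   → [6, -8]
*      → [-48]
3      → [-48, 3]
swap   → [3, -48]
-3     → [3, -48, -3]
*      → [3, 144]
swap   → [144, 3]
over   → [144, 3, 144]
rot    → [3, 144, 144]
/      → [3, 1]
*      → [3]
0      → [3, 0]
negate → [3, 0]
-      → [3]
negate → [-3]
negate → [3]
drop   → []
-9     → [-9]
-5     → [-9, -5]
rot  — needs 3 operands, stack has 2 → underflow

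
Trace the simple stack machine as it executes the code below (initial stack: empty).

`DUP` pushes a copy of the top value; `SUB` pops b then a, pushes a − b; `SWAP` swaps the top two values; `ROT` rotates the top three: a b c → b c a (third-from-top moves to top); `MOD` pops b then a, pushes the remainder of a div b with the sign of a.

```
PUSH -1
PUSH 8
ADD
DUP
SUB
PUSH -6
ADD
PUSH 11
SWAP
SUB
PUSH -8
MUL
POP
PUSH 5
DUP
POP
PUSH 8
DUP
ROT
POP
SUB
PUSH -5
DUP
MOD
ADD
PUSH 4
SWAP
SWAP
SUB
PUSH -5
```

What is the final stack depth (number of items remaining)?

2

PUSH -1 -> -1
PUSH 8  -> -1 8
ADD     -> 7
DUP     -> 7 7
SUB     -> 0
PUSH -6 -> 0 -6
ADD     -> -6
PUSH 11 -> -6 11
SWAP    -> 11 -6
SUB     -> 17
PUSH -8 -> 17 -8
MUL     -> -136
POP     -> (empty)
PUSH 5  -> 5
DUP     -> 5 5
POP     -> 5
PUSH 8  -> 5 8
DUP     -> 5 8 8
ROT     -> 8 8 5
POP     -> 8 8
SUB     -> 0
PUSH -5 -> 0 -5
DUP     -> 0 -5 -5
MOD     -> 0 0
ADD     -> 0
PUSH 4  -> 0 4
SWAP    -> 4 0
SWAP    -> 0 4
SUB     -> -4
PUSH -5 -> -4 -5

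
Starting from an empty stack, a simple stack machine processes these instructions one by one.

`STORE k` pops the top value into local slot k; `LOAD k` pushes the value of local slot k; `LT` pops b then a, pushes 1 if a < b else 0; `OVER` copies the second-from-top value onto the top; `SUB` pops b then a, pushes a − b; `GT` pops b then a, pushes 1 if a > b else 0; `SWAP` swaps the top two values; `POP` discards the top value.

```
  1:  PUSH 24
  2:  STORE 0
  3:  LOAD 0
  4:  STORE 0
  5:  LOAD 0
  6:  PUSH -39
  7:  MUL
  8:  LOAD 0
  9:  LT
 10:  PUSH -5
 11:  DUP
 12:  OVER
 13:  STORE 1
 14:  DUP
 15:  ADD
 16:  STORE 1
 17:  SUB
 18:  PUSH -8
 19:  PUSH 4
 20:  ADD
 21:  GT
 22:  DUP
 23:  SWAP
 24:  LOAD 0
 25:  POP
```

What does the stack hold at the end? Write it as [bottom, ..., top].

[1, 1]

PUSH 24  -> [24]
STORE 0  -> []
LOAD 0   -> [24]
STORE 0  -> []
LOAD 0   -> [24]
PUSH -39 -> [24, -39]
MUL      -> [-936]
LOAD 0   -> [-936, 24]
LT       -> [1]
PUSH -5  -> [1, -5]
DUP      -> [1, -5, -5]
OVER     -> [1, -5, -5, -5]
STORE 1  -> [1, -5, -5]
DUP      -> [1, -5, -5, -5]
ADD      -> [1, -5, -10]
STORE 1  -> [1, -5]
SUB      -> [6]
PUSH -8  -> [6, -8]
PUSH 4   -> [6, -8, 4]
ADD      -> [6, -4]
GT       -> [1]
DUP      -> [1, 1]
SWAP     -> [1, 1]
LOAD 0   -> [1, 1, 24]
POP      -> [1, 1]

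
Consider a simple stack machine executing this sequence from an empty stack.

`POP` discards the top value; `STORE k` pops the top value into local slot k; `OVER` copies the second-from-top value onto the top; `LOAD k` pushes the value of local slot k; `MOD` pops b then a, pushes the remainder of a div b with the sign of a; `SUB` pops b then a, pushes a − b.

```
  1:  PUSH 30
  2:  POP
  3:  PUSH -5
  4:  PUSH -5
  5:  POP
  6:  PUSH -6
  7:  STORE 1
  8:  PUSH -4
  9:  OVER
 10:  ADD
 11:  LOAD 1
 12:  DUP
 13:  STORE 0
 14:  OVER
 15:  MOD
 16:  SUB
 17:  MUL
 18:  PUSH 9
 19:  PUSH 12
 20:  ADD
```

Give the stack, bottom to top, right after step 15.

[-5, -9, -6]

PUSH 30 -> 30
POP     -> (empty)
PUSH -5 -> -5
PUSH -5 -> -5 -5
POP     -> -5
PUSH -6 -> -5 -6
STORE 1 -> -5
PUSH -4 -> -5 -4
OVER    -> -5 -4 -5
ADD     -> -5 -9
LOAD 1  -> -5 -9 -6
DUP     -> -5 -9 -6 -6
STORE 0 -> -5 -9 -6
OVER    -> -5 -9 -6 -9
MOD     -> -5 -9 -6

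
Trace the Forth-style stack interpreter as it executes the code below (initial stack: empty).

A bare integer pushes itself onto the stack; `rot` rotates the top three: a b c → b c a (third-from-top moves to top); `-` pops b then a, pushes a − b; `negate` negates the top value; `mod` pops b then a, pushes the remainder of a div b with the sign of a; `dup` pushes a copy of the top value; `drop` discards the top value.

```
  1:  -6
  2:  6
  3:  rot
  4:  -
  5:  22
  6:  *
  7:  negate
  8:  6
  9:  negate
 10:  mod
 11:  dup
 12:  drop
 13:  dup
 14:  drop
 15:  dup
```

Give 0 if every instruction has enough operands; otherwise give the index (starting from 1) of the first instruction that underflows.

3

-6  -6
6   -6 6
rot  — needs 3 operands, stack has 2 → underflow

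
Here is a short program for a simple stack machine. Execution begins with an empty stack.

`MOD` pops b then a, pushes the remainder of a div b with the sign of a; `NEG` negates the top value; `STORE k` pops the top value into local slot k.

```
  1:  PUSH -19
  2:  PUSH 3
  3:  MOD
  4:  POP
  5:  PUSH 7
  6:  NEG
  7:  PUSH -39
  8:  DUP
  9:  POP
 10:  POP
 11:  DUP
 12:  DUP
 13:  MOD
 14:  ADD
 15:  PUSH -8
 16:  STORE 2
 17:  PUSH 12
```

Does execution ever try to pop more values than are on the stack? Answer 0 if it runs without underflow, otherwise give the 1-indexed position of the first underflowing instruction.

0

PUSH -19  -19
PUSH 3    -19 3
MOD       -1
POP       (empty)
PUSH 7    7
NEG       -7
PUSH -39  -7 -39
DUP       -7 -39 -39
POP       -7 -39
POP       -7
DUP       -7 -7
DUP       -7 -7 -7
MOD       -7 0
ADD       -7
PUSH -8   -7 -8
STORE 2   -7
PUSH 12   -7 12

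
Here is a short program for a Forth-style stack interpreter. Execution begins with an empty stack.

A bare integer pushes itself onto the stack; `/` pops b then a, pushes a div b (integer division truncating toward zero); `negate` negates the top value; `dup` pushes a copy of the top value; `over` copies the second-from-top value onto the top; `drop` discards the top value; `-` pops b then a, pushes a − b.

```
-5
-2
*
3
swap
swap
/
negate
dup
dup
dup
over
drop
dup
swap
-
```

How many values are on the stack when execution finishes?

4

-5     : [-5]
-2     : [-5, -2]
*      : [10]
3      : [10, 3]
swap   : [3, 10]
swap   : [10, 3]
/      : [3]
negate : [-3]
dup    : [-3, -3]
dup    : [-3, -3, -3]
dup    : [-3, -3, -3, -3]
over   : [-3, -3, -3, -3, -3]
drop   : [-3, -3, -3, -3]
dup    : [-3, -3, -3, -3, -3]
swap   : [-3, -3, -3, -3, -3]
-      : [-3, -3, -3, 0]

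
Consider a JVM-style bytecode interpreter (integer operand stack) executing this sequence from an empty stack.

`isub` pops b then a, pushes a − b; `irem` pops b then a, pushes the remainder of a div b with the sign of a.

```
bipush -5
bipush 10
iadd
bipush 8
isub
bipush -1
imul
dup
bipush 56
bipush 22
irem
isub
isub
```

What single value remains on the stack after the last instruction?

bipush -5 → [-5]
bipush 10 → [-5, 10]
iadd      → [5]
bipush 8  → [5, 8]
isub      → [-3]
bipush -1 → [-3, -1]
imul      → [3]
dup       → [3, 3]
bipush 56 → [3, 3, 56]
bipush 22 → [3, 3, 56, 22]
irem      → [3, 3, 12]
isub      → [3, -9]
isub      → [12]

12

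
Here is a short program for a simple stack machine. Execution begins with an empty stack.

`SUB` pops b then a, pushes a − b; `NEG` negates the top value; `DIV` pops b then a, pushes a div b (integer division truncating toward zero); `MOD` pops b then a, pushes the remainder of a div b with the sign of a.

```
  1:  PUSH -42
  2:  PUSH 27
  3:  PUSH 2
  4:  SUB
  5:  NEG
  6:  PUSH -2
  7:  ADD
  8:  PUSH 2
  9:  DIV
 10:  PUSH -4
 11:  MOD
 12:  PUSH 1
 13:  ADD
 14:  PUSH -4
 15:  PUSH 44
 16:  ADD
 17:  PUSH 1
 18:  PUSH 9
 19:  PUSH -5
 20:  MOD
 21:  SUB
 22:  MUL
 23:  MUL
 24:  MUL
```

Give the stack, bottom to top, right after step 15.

PUSH -42 -> [-42]
PUSH 27  -> [-42, 27]
PUSH 2   -> [-42, 27, 2]
SUB      -> [-42, 25]
NEG      -> [-42, -25]
PUSH -2  -> [-42, -25, -2]
ADD      -> [-42, -27]
PUSH 2   -> [-42, -27, 2]
DIV      -> [-42, -13]
PUSH -4  -> [-42, -13, -4]
MOD      -> [-42, -1]
PUSH 1   -> [-42, -1, 1]
ADD      -> [-42, 0]
PUSH -4  -> [-42, 0, -4]
PUSH 44  -> [-42, 0, -4, 44]

[-42, 0, -4, 44]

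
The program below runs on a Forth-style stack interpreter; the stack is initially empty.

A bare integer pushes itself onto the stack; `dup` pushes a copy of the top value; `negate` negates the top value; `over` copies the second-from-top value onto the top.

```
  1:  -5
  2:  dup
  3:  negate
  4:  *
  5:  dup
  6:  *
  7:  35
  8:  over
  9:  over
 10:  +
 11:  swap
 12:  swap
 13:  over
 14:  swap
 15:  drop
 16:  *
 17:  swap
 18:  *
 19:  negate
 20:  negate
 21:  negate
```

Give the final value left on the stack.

-5      -5
dup     -5 -5
negate  -5 5
*       -25
dup     -25 -25
*       625
35      625 35
over    625 35 625
over    625 35 625 35
+       625 35 660
swap    625 660 35
swap    625 35 660
over    625 35 660 35
swap    625 35 35 660
drop    625 35 35
*       625 1225
swap    1225 625
*       765625
negate  -765625
negate  765625
negate  -765625

-765625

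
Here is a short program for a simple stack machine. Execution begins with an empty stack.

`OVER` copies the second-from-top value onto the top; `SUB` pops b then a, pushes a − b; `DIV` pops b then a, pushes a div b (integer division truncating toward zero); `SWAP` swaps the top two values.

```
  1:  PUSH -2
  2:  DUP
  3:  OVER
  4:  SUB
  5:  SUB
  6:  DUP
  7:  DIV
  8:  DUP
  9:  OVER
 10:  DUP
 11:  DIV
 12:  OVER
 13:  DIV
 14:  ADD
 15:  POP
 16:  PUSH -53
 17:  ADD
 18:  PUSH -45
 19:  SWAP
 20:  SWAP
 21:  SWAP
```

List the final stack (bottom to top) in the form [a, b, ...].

[-45, -52]

PUSH -2  → [-2]
DUP      → [-2, -2]
OVER     → [-2, -2, -2]
SUB      → [-2, 0]
SUB      → [-2]
DUP      → [-2, -2]
DIV      → [1]
DUP      → [1, 1]
OVER     → [1, 1, 1]
DUP      → [1, 1, 1, 1]
DIV      → [1, 1, 1]
OVER     → [1, 1, 1, 1]
DIV      → [1, 1, 1]
ADD      → [1, 2]
POP      → [1]
PUSH -53 → [1, -53]
ADD      → [-52]
PUSH -45 → [-52, -45]
SWAP     → [-45, -52]
SWAP     → [-52, -45]
SWAP     → [-45, -52]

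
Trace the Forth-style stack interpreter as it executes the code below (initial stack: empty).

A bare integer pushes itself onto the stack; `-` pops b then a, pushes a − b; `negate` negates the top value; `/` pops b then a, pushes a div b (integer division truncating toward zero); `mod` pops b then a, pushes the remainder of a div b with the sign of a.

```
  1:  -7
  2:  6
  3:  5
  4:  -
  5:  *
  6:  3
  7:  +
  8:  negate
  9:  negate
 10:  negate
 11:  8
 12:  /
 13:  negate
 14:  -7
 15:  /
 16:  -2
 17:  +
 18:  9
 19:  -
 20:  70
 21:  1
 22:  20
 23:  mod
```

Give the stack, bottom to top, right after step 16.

-7     -> [-7]
6      -> [-7, 6]
5      -> [-7, 6, 5]
-      -> [-7, 1]
*      -> [-7]
3      -> [-7, 3]
+      -> [-4]
negate -> [4]
negate -> [-4]
negate -> [4]
8      -> [4, 8]
/      -> [0]
negate -> [0]
-7     -> [0, -7]
/      -> [0]
-2     -> [0, -2]

[0, -2]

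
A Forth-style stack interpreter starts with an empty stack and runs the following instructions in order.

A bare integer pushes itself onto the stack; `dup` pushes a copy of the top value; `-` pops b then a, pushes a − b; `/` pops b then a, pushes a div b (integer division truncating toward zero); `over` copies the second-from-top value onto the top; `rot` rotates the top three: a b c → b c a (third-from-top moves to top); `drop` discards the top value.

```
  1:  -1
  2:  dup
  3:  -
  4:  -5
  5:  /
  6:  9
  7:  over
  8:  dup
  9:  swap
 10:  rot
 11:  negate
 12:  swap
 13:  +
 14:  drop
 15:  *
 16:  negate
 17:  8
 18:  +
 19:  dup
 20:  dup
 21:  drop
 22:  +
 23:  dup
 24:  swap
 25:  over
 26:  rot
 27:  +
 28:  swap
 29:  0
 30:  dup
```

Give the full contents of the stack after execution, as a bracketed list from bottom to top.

-1     → [-1]
dup    → [-1, -1]
-      → [0]
-5     → [0, -5]
/      → [0]
9      → [0, 9]
over   → [0, 9, 0]
dup    → [0, 9, 0, 0]
swap   → [0, 9, 0, 0]
rot    → [0, 0, 0, 9]
negate → [0, 0, 0, -9]
swap   → [0, 0, -9, 0]
+      → [0, 0, -9]
drop   → [0, 0]
*      → [0]
negate → [0]
8      → [0, 8]
+      → [8]
dup    → [8, 8]
dup    → [8, 8, 8]
drop   → [8, 8]
+      → [16]
dup    → [16, 16]
swap   → [16, 16]
over   → [16, 16, 16]
rot    → [16, 16, 16]
+      → [16, 32]
swap   → [32, 16]
0      → [32, 16, 0]
dup    → [32, 16, 0, 0]

[32, 16, 0, 0]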